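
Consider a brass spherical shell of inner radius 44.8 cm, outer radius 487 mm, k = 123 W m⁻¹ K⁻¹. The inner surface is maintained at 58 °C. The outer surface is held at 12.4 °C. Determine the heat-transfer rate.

Q = 4πk·ΔT/(1/r₁ − 1/r₂) = 4π × 123 × 45.6 / (1/0.448 − 1/0.487) = 3.94×10^5 W

Q = 3.94×10^5 W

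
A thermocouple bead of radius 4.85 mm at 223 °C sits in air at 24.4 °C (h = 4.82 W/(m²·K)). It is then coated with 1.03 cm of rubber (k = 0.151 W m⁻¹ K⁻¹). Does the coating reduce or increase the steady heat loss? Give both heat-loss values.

Critical radius for a sphere: r_cr = 2k/h = 0.0627 m = 6.27 cm.
Outer radius after coating: r₂ = 0.00485 + 0.0103 = 0.01515 m.
Since r₁ < r_cr and r₂ ≤ r_cr, the coating moves toward the maximum at r_cr — heat loss rises.
Bare: R = 1/(4πr₁²h) = 701.9 K/W; Q = 198.6/701.9 = 0.283 W.
Coated: R = R_cond + R_conv = 145.8 K/W; Q = 198.6/145.8 = 1.36 W.

increases: 0.283 → 1.36 W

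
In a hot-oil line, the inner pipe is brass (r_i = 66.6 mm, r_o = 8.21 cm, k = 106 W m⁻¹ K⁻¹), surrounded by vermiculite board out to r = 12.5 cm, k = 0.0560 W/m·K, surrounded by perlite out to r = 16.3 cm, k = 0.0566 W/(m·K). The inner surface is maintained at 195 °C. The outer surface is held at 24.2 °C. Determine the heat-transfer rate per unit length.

Q' = 88.0 W/m

Resistance network (inner→outer):
  R'_brass = ln(0.0821/0.0666)/(2πk) = 0.2092/(2π·106) = 3.142×10^-4 m·K/W
  R'_vermiculite board = ln(0.125/0.0821)/(2πk) = 0.4204/(2π·0.0560) = 1.195 m·K/W
  R'_perlite = ln(0.163/0.125)/(2πk) = 0.2654/(2π·0.0566) = 0.7464 m·K/W
ΣR = 3.142×10^-4 + 1.195 + 0.7464 = 1.942 m·K/W
Q' = ΔT/ΣR = (195 °C − 24.2 °C)/1.942 = 88.0 W/m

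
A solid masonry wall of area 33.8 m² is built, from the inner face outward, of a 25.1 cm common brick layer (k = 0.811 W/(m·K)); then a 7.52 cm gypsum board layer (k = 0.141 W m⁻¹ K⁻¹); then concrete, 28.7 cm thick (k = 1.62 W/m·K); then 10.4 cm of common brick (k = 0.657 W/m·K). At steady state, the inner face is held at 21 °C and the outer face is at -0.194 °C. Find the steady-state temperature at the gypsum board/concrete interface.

T = 5.84 °C

Series thermal resistances, inner to outer:
  R_common brick = L/(kA) = 0.251/(0.811·33.8) = 0.009157 K/W
  R_gypsum board = L/(kA) = 0.0752/(0.141·33.8) = 0.01578 K/W
  R_concrete = L/(kA) = 0.287/(1.62·33.8) = 0.005241 K/W
  R_common brick = L/(kA) = 0.104/(0.657·33.8) = 0.004683 K/W
ΣR = 0.009157 + 0.01578 + 0.005241 + 0.004683 = 0.03486 K/W
Q = ΔT/ΣR = (21 °C − -0.194 °C)/0.03486 = 608.0 W
From the inner boundary to the gypsum board/concrete interface, ΣR_partial = 0.02494 K/W.
T_interface = T_in − Q·ΣR_partial = 21 °C − (608.0)(0.02494) = 5.84 °C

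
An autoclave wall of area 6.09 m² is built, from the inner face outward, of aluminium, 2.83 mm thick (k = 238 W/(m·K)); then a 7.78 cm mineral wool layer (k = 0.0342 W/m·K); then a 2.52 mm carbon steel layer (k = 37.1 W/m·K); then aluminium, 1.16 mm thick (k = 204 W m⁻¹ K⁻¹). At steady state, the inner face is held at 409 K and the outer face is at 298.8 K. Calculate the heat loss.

Q = 295 W

Treat each layer as a resistance in series:
  R_aluminium = L/(kA) = 0.00283/(238·6.09) = 1.953×10^-6 K/W
  R_mineral wool = L/(kA) = 0.0778/(0.0342·6.09) = 0.3735 K/W
  R_carbon steel = L/(kA) = 0.00252/(37.1·6.09) = 1.115×10^-5 K/W
  R_aluminium = L/(kA) = 0.00116/(204·6.09) = 9.337×10^-7 K/W
ΣR = 1.953×10^-6 + 0.3735 + 1.115×10^-5 + 9.337×10^-7 = 0.3735 K/W
Q = ΔT/ΣR = (409 K − 298.8 K)/0.3735 = 295 W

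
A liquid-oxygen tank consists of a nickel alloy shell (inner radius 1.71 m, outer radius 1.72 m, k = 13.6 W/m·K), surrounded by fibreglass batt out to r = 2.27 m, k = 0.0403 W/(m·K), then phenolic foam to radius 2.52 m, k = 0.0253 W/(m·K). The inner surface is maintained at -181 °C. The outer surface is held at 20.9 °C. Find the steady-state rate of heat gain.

Series thermal resistances, inner to outer:
  R_nickel alloy = (1/1.71 − 1/1.72)/(4πk) = 0.003400/(4π·13.6) = 1.989×10^-5 K/W
  R_fibreglass batt = (1/1.72 − 1/2.27)/(4πk) = 0.1409/(4π·0.0403) = 0.2782 K/W
  R_phenolic foam = (1/2.27 − 1/2.52)/(4πk) = 0.04370/(4π·0.0253) = 0.1375 K/W
ΣR = 1.989×10^-5 + 0.2782 + 0.1375 = 0.4157 K/W
Q = ΔT/ΣR = (-181 °C − 20.9 °C)/0.4157 = -486 W
(Negative Q ⇒ heat flows inward; heat gain = 486 W.)

Q = 486 W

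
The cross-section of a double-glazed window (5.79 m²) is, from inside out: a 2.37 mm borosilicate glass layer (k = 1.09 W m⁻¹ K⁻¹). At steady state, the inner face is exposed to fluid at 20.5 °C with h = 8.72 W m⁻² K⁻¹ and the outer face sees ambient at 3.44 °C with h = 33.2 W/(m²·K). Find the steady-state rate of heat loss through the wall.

Q = 672 W

Resistance network (inner→outer):
  R_conv,in = 1/(hA) = 1/(8.72·5.79) = 0.01981 K/W
  R_borosilicate glass = L/(kA) = 0.00237/(1.09·5.79) = 3.755×10^-4 K/W
  R_conv,out = 1/(hA) = 1/(33.2·5.79) = 0.005202 K/W
ΣR = 0.01981 + 3.755×10^-4 + 0.005202 = 0.02539 K/W
Q = ΔT/ΣR = (20.5 °C − 3.44 °C)/0.02539 = 672 W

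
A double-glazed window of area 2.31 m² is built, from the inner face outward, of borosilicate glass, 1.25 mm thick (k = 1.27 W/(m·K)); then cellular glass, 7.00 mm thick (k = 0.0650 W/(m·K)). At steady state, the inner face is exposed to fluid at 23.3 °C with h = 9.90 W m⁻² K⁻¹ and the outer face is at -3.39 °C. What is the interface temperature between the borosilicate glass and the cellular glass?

T = 10.3 °C

Series thermal resistances, inner to outer:
  R_conv,in = 1/(hA) = 1/(9.90·2.31) = 0.04373 K/W
  R_borosilicate glass = L/(kA) = 0.00125/(1.27·2.31) = 4.261×10^-4 K/W
  R_cellular glass = L/(kA) = 0.00700/(0.0650·2.31) = 0.04662 K/W
ΣR = 0.04373 + 4.261×10^-4 + 0.04662 = 0.09078 K/W
Q = ΔT/ΣR = (23.3 °C − -3.39 °C)/0.09078 = 294.0 W
From the inner boundary to the borosilicate glass/cellular glass interface, ΣR_partial = 0.04416 K/W.
T_interface = T_in − Q·ΣR_partial = 23.3 °C − (294.0)(0.04416) = 10.3 °C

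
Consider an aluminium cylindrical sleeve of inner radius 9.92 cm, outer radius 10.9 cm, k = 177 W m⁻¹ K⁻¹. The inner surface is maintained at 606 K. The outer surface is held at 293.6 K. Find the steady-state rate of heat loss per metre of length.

Q' = 3690 kW/m

Q' = 2πk·ΔT/ln(r₂/r₁) = 2π × 177 × 312.4 / ln(0.109/0.0992) = 3.69×10^6 W/m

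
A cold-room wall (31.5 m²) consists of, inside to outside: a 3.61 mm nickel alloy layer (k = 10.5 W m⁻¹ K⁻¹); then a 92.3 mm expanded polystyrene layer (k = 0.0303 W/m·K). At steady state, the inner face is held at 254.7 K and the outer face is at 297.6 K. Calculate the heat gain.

Q = 444 W

Series thermal resistances, inner to outer:
  R_nickel alloy = L/(kA) = 0.00361/(10.5·31.5) = 1.091×10^-5 K/W
  R_expanded polystyrene = L/(kA) = 0.0923/(0.0303·31.5) = 0.09670 K/W
ΣR = 1.091×10^-5 + 0.09670 = 0.09671 K/W
Q = ΔT/ΣR = (254.7 K − 297.6 K)/0.09671 = -444 W
(Negative Q ⇒ heat flows inward; heat gain = 444 W.)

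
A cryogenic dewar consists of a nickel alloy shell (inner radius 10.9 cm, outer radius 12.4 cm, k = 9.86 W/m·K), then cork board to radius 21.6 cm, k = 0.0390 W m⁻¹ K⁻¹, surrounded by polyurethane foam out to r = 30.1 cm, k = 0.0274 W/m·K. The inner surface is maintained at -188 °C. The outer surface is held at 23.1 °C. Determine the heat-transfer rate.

Q = 19.5 W

Treat each layer as a resistance in series:
  R_nickel alloy = (1/0.109 − 1/0.124)/(4πk) = 1.110/(4π·9.86) = 0.008957 K/W
  R_cork board = (1/0.124 − 1/0.216)/(4πk) = 3.435/(4π·0.0390) = 7.009 K/W
  R_polyurethane foam = (1/0.216 − 1/0.301)/(4πk) = 1.307/(4π·0.0274) = 3.797 K/W
ΣR = 0.008957 + 7.009 + 3.797 = 10.81 K/W
Q = ΔT/ΣR = (-188 °C − 23.1 °C)/10.81 = -19.5 W
(Negative Q ⇒ heat flows inward; heat gain = 19.5 W.)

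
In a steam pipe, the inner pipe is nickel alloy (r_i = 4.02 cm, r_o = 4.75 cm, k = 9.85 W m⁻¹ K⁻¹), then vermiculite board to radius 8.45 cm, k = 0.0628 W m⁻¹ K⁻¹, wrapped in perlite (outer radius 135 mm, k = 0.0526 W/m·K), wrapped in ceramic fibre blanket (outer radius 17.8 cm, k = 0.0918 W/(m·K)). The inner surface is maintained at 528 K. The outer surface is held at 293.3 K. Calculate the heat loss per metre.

Q' = 69.9 W/m

Treat each layer as a resistance in series:
  R'_nickel alloy = ln(0.0475/0.0402)/(2πk) = 0.1669/(2π·9.85) = 0.002696 m·K/W
  R'_vermiculite board = ln(0.0845/0.0475)/(2πk) = 0.5760/(2π·0.0628) = 1.460 m·K/W
  R'_perlite = ln(0.135/0.0845)/(2πk) = 0.4685/(2π·0.0526) = 1.418 m·K/W
  R'_ceramic fibre blanket = ln(0.178/0.135)/(2πk) = 0.2765/(2π·0.0918) = 0.4794 m·K/W
ΣR = 0.002696 + 1.460 + 1.418 + 0.4794 = 3.360 m·K/W
Q' = ΔT/ΣR = (528 K − 293.3 K)/3.360 = 69.9 W/m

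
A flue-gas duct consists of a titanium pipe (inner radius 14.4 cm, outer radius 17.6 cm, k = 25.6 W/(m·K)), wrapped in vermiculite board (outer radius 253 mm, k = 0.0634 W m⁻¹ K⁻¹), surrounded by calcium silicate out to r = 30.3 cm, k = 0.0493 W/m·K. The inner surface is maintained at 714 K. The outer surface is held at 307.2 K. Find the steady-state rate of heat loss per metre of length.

Q' = 272 W/m

Series thermal resistances, inner to outer:
  R'_titanium = ln(0.176/0.144)/(2πk) = 0.2007/(2π·25.6) = 0.001248 m·K/W
  R'_vermiculite board = ln(0.253/0.176)/(2πk) = 0.3629/(2π·0.0634) = 0.9110 m·K/W
  R'_calcium silicate = ln(0.303/0.253)/(2πk) = 0.1803/(2π·0.0493) = 0.5822 m·K/W
ΣR = 0.001248 + 0.9110 + 0.5822 = 1.494 m·K/W
Q' = ΔT/ΣR = (714 K − 307.2 K)/1.494 = 272 W/m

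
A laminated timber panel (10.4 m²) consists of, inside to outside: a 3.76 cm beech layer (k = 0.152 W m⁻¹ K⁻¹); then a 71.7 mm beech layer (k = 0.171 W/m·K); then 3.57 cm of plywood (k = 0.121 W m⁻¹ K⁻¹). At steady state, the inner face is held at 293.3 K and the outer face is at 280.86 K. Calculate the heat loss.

Series thermal resistances, inner to outer:
  R_beech = L/(kA) = 0.0376/(0.152·10.4) = 0.02379 K/W
  R_beech = L/(kA) = 0.0717/(0.171·10.4) = 0.04032 K/W
  R_plywood = L/(kA) = 0.0357/(0.121·10.4) = 0.02837 K/W
ΣR = 0.02379 + 0.04032 + 0.02837 = 0.09248 K/W
Q = ΔT/ΣR = (293.3 K − 280.86 K)/0.09248 = 135 W

Q = 135 W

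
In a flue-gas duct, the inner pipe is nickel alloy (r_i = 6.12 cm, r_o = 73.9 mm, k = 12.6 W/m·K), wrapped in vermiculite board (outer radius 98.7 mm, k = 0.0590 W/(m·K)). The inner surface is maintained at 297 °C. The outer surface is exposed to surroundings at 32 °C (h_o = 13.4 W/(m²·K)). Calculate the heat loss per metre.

Q' = 293 W/m

Treat each layer as a resistance in series:
  R'_nickel alloy = ln(0.0739/0.0612)/(2πk) = 0.1886/(2π·12.6) = 0.002382 m·K/W
  R'_vermiculite board = ln(0.0987/0.0739)/(2πk) = 0.2894/(2π·0.0590) = 0.7806 m·K/W
  R'_conv,out = 1/(2πr h) = 1/(2π·0.0987·13.4) = 0.1203 m·K/W
ΣR = 0.002382 + 0.7806 + 0.1203 = 0.9033 m·K/W
Q' = ΔT/ΣR = (297 °C − 32 °C)/0.9033 = 293 W/m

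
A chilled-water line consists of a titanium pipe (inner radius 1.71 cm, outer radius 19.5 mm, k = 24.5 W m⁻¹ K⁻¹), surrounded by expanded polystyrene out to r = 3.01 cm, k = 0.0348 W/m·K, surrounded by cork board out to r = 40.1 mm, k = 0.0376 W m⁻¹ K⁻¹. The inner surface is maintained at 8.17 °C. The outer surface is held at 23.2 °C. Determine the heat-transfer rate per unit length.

Treat each layer as a resistance in series:
  R'_titanium = ln(0.0195/0.0171)/(2πk) = 0.1313/(2π·24.5) = 8.532×10^-4 m·K/W
  R'_expanded polystyrene = ln(0.0301/0.0195)/(2πk) = 0.4341/(2π·0.0348) = 1.985 m·K/W
  R'_cork board = ln(0.0401/0.0301)/(2πk) = 0.2869/(2π·0.0376) = 1.214 m·K/W
ΣR = 8.532×10^-4 + 1.985 + 1.214 = 3.200 m·K/W
Q' = ΔT/ΣR = (8.17 °C − 23.2 °C)/3.200 = -4.70 W/m
(Negative Q' ⇒ heat flows inward; heat gain = 4.70 W/m.)

Q' = 4.70 W/m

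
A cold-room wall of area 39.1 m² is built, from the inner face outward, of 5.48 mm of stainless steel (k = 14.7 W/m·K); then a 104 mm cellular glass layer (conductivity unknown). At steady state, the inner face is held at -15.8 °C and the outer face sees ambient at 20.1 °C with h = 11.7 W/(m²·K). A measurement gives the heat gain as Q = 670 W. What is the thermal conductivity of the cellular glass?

k = 0.0518 W/m·K

ΣR = ΔT/Q = |-15.8 − 20.1|/670 = 0.05358 K/W
Known resistances:
  R_stainless steel = L/(kA) = 0.00548/(14.7·39.1) = 9.534×10^-6 K/W
  R_conv,out = 1/(hA) = 1/(11.7·39.1) = 0.002186 K/W
R_cellular glass = ΣR − ΣR_known = 0.05358 − 0.002196 = 0.05138 K/W
L/(kA) = 0.05138 ⇒ k = 0.104/(0.05138·39.1) = 0.0518 W/m·K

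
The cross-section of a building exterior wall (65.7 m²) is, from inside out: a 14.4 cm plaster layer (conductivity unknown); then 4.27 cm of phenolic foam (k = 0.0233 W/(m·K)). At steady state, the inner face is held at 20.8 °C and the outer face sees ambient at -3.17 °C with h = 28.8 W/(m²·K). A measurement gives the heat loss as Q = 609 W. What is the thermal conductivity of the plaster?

k = 0.200 W/m·K

ΣR = ΔT/Q = |20.8 − -3.17|/609 = 0.03936 K/W
Known resistances:
  R_phenolic foam = L/(kA) = 0.0427/(0.0233·65.7) = 0.02789 K/W
  R_conv,out = 1/(hA) = 1/(28.8·65.7) = 5.285×10^-4 K/W
R_plaster = ΣR − ΣR_known = 0.03936 − 0.02842 = 0.01094 K/W
L/(kA) = 0.01094 ⇒ k = 0.144/(0.01094·65.7) = 0.200 W/m·K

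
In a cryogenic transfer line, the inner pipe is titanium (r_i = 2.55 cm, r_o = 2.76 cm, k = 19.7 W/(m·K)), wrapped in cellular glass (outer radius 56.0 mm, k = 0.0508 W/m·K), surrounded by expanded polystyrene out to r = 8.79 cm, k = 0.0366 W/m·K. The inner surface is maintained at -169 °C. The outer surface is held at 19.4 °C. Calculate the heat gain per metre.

Q' = 45.1 W/m

Treat each layer as a resistance in series:
  R'_titanium = ln(0.0276/0.0255)/(2πk) = 0.07914/(2π·19.7) = 6.393×10^-4 m·K/W
  R'_cellular glass = ln(0.0560/0.0276)/(2πk) = 0.7075/(2π·0.0508) = 2.217 m·K/W
  R'_expanded polystyrene = ln(0.0879/0.0560)/(2πk) = 0.4508/(2π·0.0366) = 1.961 m·K/W
ΣR = 6.393×10^-4 + 2.217 + 1.961 = 4.179 m·K/W
Q' = ΔT/ΣR = (-169 °C − 19.4 °C)/4.179 = -45.1 W/m
(Negative Q' ⇒ heat flows inward; heat gain = 45.1 W/m.)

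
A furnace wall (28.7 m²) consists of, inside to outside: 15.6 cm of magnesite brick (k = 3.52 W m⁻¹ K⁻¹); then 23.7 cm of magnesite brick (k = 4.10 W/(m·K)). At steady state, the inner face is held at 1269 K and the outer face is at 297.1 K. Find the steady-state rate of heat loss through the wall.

Treat each layer as a resistance in series:
  R_magnesite brick = L/(kA) = 0.156/(3.52·28.7) = 0.001544 K/W
  R_magnesite brick = L/(kA) = 0.237/(4.10·28.7) = 0.002014 K/W
ΣR = 0.001544 + 0.002014 = 0.003558 K/W
Q = ΔT/ΣR = (1269 K − 297.1 K)/0.003558 = 2.73×10^5 W

Q = 273 kW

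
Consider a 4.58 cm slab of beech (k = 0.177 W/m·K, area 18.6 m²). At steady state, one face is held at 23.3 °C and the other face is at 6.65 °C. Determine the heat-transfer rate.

Q = 1200 W

Q = kA·ΔT/L = 0.177 × 18.6 × |23.3 °C − 6.65 °C| / 0.0458 = 1200 W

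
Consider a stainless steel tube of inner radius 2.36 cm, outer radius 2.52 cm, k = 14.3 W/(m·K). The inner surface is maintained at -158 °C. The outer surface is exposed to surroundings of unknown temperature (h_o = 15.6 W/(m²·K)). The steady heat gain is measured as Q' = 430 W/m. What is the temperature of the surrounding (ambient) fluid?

T_out = 16.4 °C

Series resistances:
  R'_stainless steel = ln(0.0252/0.0236)/(2πk) = 0.06560/(2π·14.3) = 7.301×10^-4 m·K/W
  R'_conv,out = 1/(2πr h) = 1/(2π·0.0252·15.6) = 0.4049 m·K/W
ΣR = 0.4056 m·K/W
ΔT = Q'·ΣR = 430 × 0.4056 = 174.4 K
Heat flows inward, so T_out = T_in + ΔT = -158 + 174.4 = 16.4 °C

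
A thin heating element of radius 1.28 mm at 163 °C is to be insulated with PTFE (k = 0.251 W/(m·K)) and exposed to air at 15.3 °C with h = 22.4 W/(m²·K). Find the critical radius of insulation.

r_cr = 1.12 cm

For a cylinder, r_cr = k_ins/h = 0.251/22.4 = 0.0112 m = 1.12 cm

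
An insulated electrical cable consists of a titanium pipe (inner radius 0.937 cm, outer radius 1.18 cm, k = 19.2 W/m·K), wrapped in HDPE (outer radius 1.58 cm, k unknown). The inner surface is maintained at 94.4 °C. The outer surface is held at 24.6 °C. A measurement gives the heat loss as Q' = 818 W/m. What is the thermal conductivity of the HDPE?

k = 0.557 W/m·K

ΣR = ΔT/Q' = |94.4 − 24.6|/818 = 0.08533 m·K/W
Known resistances:
  R'_titanium = ln(0.0118/0.00937)/(2πk) = 0.2306/(2π·19.2) = 0.001911 m·K/W
R_HDPE = ΣR − ΣR_known = 0.08533 − 0.001911 = 0.08342 m·K/W
ln(r₂/r₁)/(2πk) = 0.08342 ⇒ k = 0.2919/(2π·0.08342) = 0.557 W/m·K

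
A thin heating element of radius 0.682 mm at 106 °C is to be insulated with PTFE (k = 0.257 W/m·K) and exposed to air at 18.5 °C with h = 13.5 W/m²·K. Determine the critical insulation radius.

r_cr = 1.90 cm

For a cylinder, r_cr = k_ins/h = 0.257/13.5 = 0.0190 m = 1.90 cm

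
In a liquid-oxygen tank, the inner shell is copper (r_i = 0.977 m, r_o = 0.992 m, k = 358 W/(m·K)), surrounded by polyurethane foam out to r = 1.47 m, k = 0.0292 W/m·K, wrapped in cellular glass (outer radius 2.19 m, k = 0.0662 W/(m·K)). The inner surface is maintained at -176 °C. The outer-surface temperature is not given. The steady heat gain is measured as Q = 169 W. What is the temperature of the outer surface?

T_out = 20.4 °C

Series resistances:
  R_copper = (1/0.977 − 1/0.992)/(4πk) = 0.01548/(4π·358) = 3.440×10^-6 K/W
  R_polyurethane foam = (1/0.992 − 1/1.47)/(4πk) = 0.3278/(4π·0.0292) = 0.8933 K/W
  R_cellular glass = (1/1.47 − 1/2.19)/(4πk) = 0.2237/(4π·0.0662) = 0.2688 K/W
ΣR = 1.162 K/W
ΔT = Q·ΣR = 169 × 1.162 = 196.4 K
Heat flows inward, so T_out = T_in + ΔT = -176 + 196.4 = 20.4 °C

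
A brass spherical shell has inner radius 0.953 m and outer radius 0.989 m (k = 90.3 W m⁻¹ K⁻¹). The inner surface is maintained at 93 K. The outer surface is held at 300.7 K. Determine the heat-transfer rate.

Q = 4πk·ΔT/(1/r₁ − 1/r₂) = 4π × 90.3 × 207.7 / (1/0.953 − 1/0.989) = 6.17×10^6 W

Q = 6.17×10^6 W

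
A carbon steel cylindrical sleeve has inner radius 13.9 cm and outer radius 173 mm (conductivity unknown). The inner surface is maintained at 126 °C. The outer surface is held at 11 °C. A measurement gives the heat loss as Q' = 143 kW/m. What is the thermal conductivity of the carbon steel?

k = 43.3 W/m·K

ΣR = ΔT/Q' = |126 − 11|/1.43×10^5 = 8.042×10^-4 m·K/W
ln(r₂/r₁)/(2πk) = 8.042×10^-4 ⇒ k = 0.2188/(2π·8.042×10^-4) = 43.3 W/m·K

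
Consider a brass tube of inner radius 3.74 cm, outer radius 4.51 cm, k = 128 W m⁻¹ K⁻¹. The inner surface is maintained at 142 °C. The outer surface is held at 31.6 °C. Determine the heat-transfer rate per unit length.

Q' = 2πk·ΔT/ln(r₂/r₁) = 2π × 128 × 110.4 / ln(0.0451/0.0374) = 4.74×10^5 W/m

Q' = 474 kW/m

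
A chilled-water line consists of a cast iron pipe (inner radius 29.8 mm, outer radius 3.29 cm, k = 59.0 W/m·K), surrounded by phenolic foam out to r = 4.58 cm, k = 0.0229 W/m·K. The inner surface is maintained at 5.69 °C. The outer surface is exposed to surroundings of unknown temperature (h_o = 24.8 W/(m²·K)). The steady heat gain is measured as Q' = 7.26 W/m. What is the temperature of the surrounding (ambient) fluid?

T_out = 23.4 °C

Series resistances:
  R'_cast iron = ln(0.0329/0.0298)/(2πk) = 0.09896/(2π·59.0) = 2.670×10^-4 m·K/W
  R'_phenolic foam = ln(0.0458/0.0329)/(2πk) = 0.3308/(2π·0.0229) = 2.299 m·K/W
  R'_conv,out = 1/(2πr h) = 1/(2π·0.0458·24.8) = 0.1401 m·K/W
ΣR = 2.440 m·K/W
ΔT = Q'·ΣR = 7.26 × 2.440 = 17.71 K
Heat flows inward, so T_out = T_in + ΔT = 5.69 + 17.71 = 23.4 °C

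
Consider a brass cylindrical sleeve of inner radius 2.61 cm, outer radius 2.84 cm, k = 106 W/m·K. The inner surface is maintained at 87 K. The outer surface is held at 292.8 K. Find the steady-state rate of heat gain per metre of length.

Q' = 2πk·ΔT/ln(r₂/r₁) = 2π × 106 × 205.8 / ln(0.0284/0.0261) = 1.62×10^6 W/m

Q' = 1.62×10^6 W/m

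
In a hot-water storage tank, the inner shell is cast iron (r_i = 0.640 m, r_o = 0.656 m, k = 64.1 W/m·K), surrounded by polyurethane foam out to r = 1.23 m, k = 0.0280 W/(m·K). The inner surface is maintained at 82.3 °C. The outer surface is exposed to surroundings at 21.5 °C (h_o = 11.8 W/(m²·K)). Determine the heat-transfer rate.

Q = 30.0 W

Treat each layer as a resistance in series:
  R_cast iron = (1/0.640 − 1/0.656)/(4πk) = 0.03811/(4π·64.1) = 4.731×10^-5 K/W
  R_polyurethane foam = (1/0.656 − 1/1.23)/(4πk) = 0.7114/(4π·0.0280) = 2.022 K/W
  R_conv,out = 1/(4πr²h) = 1/(4π·1.23²·11.8) = 0.004458 K/W
ΣR = 4.731×10^-5 + 2.022 + 0.004458 = 2.027 K/W
Q = ΔT/ΣR = (82.3 °C − 21.5 °C)/2.027 = 30.0 W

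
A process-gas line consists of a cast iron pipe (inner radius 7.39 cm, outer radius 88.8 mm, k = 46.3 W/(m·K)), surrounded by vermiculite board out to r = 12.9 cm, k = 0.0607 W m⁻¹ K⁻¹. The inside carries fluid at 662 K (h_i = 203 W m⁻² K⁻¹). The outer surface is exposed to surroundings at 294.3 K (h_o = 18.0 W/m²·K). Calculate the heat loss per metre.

Resistance network (inner→outer):
  R'_conv,in = 1/(2πr h) = 1/(2π·0.0739·203) = 0.01061 m·K/W
  R'_cast iron = ln(0.0888/0.0739)/(2πk) = 0.1837/(2π·46.3) = 6.314×10^-4 m·K/W
  R'_vermiculite board = ln(0.129/0.0888)/(2πk) = 0.3734/(2π·0.0607) = 0.9791 m·K/W
  R'_conv,out = 1/(2πr h) = 1/(2π·0.129·18.0) = 0.06854 m·K/W
ΣR = 0.01061 + 6.314×10^-4 + 0.9791 + 0.06854 = 1.059 m·K/W
Q' = ΔT/ΣR = (662 K − 294.3 K)/1.059 = 347 W/m

Q' = 347 W/m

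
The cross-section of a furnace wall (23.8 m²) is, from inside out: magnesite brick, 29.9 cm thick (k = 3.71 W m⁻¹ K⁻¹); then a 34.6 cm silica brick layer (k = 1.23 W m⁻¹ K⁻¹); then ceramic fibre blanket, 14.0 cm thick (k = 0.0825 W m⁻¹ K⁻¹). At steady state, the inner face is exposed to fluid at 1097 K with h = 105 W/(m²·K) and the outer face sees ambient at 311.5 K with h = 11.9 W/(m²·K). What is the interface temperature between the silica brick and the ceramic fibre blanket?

T = 961 K

Series thermal resistances, inner to outer:
  R_conv,in = 1/(hA) = 1/(105·23.8) = 4.002×10^-4 K/W
  R_magnesite brick = L/(kA) = 0.299/(3.71·23.8) = 0.003386 K/W
  R_silica brick = L/(kA) = 0.346/(1.23·23.8) = 0.01182 K/W
  R_ceramic fibre blanket = L/(kA) = 0.140/(0.0825·23.8) = 0.07130 K/W
  R_conv,out = 1/(hA) = 1/(11.9·23.8) = 0.003531 K/W
ΣR = 4.002×10^-4 + 0.003386 + 0.01182 + 0.07130 + 0.003531 = 0.09044 K/W
Q = ΔT/ΣR = (1097 K − 311.5 K)/0.09044 = 8685 W
From the inner boundary to the silica brick/ceramic fibre blanket interface, ΣR_partial = 0.01561 K/W.
T_interface = T_in − Q·ΣR_partial = 1097 K − (8685)(0.01561) = 961 K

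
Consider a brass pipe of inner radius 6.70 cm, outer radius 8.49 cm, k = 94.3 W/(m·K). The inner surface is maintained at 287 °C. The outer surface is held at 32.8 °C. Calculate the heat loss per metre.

Q' = 6.36×10^5 W/m

Q' = 2πk·ΔT/ln(r₂/r₁) = 2π × 94.3 × 254.2 / ln(0.0849/0.0670) = 6.36×10^5 W/m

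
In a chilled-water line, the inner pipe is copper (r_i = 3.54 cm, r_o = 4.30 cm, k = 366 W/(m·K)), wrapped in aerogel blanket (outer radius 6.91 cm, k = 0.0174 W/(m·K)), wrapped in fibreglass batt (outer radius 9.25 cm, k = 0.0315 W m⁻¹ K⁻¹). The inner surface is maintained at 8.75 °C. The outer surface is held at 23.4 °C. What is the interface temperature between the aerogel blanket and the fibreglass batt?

T = 19.7 °C

Series thermal resistances, inner to outer:
  R'_copper = ln(0.0430/0.0354)/(2πk) = 0.1945/(2π·366) = 8.457×10^-5 m·K/W
  R'_aerogel blanket = ln(0.0691/0.0430)/(2πk) = 0.4744/(2π·0.0174) = 4.339 m·K/W
  R'_fibreglass batt = ln(0.0925/0.0691)/(2πk) = 0.2917/(2π·0.0315) = 1.474 m·K/W
ΣR = 8.457×10^-5 + 4.339 + 1.474 = 5.813 m·K/W
Q' = ΔT/ΣR = (8.75 °C − 23.4 °C)/5.813 = -2.520 W/m
From the inner boundary to the aerogel blanket/fibreglass batt interface, ΣR_partial = 4.339 m·K/W.
T_interface = T_in − Q'·ΣR_partial = 8.75 °C − (-2.520)(4.339) = 19.7 °C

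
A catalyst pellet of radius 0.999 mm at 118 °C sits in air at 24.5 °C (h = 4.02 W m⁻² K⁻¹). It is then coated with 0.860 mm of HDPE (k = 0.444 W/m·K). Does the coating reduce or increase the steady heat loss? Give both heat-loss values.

increases: 0.00471 → 0.0161 W

Critical radius for a sphere: r_cr = 2k/h = 0.221 m = 22.1 cm.
Outer radius after coating: r₂ = 9.99×10^-4 + 8.60×10^-4 = 0.001859 m.
Since r₁ < r_cr and r₂ ≤ r_cr, the coating moves toward the maximum at r_cr — heat loss rises.
Bare: R = 1/(4πr₁²h) = 19840 K/W; Q = 93.5/19840 = 0.00471 W.
Coated: R = R_cond + R_conv = 5811 K/W; Q = 93.5/5811 = 0.0161 W.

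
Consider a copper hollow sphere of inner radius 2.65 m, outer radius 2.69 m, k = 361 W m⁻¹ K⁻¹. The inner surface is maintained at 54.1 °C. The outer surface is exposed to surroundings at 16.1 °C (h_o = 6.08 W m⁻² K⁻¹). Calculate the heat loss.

Series thermal resistances, inner to outer:
  R_copper = (1/2.65 − 1/2.69)/(4πk) = 0.005611/(4π·361) = 1.237×10^-6 K/W
  R_conv,out = 1/(4πr²h) = 1/(4π·2.69²·6.08) = 0.001809 K/W
ΣR = 1.237×10^-6 + 0.001809 = 0.001810 K/W
Q = ΔT/ΣR = (54.1 °C − 16.1 °C)/0.001810 = 21000 W

Q = 21.0 kW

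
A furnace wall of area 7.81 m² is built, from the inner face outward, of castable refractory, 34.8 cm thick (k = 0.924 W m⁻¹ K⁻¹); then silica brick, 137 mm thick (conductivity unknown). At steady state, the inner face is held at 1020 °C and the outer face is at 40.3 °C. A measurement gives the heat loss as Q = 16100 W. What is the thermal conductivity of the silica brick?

k = 1.39 W/m·K

ΣR = ΔT/Q = |1020 − 40.3|/16100 = 0.06085 K/W
Known resistances:
  R_castable refractory = L/(kA) = 0.348/(0.924·7.81) = 0.04822 K/W
R_silica brick = ΣR − ΣR_known = 0.06085 − 0.04822 = 0.01263 K/W
L/(kA) = 0.01263 ⇒ k = 0.137/(0.01263·7.81) = 1.39 W/m·K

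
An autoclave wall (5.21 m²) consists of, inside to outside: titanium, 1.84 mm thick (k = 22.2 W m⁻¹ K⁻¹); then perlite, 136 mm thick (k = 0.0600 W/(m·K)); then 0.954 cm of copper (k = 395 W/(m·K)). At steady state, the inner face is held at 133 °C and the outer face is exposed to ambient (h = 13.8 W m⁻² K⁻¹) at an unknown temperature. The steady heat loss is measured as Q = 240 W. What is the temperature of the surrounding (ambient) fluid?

Sum the resistances:
  R_titanium = L/(kA) = 0.00184/(22.2·5.21) = 1.591×10^-5 K/W
  R_perlite = L/(kA) = 0.136/(0.0600·5.21) = 0.4351 K/W
  R_copper = L/(kA) = 0.00954/(395·5.21) = 4.636×10^-6 K/W
  R_conv,out = 1/(hA) = 1/(13.8·5.21) = 0.01391 K/W
ΣR = 0.4490 K/W
ΔT = Q·ΣR = 240 × 0.4490 = 107.8 K
Heat flows outward, so T_out = T_in − ΔT = 133 − 107.8 = 25.2 °C

T_out = 25.2 °C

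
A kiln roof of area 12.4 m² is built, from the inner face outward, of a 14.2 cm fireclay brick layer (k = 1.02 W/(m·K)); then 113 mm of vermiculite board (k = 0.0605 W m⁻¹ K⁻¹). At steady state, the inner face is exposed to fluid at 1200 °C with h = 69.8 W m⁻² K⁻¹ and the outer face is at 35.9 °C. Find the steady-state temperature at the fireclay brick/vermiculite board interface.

T = 1112 °C

Resistance network (inner→outer):
  R_conv,in = 1/(hA) = 1/(69.8·12.4) = 0.001155 K/W
  R_fireclay brick = L/(kA) = 0.142/(1.02·12.4) = 0.01123 K/W
  R_vermiculite board = L/(kA) = 0.113/(0.0605·12.4) = 0.1506 K/W
ΣR = 0.001155 + 0.01123 + 0.1506 = 0.1630 K/W
Q = ΔT/ΣR = (1200 °C − 35.9 °C)/0.1630 = 7142 W
From the inner boundary to the fireclay brick/vermiculite board interface, ΣR_partial = 0.01239 K/W.
T_interface = T_in − Q·ΣR_partial = 1200 °C − (7142)(0.01239) = 1112 °C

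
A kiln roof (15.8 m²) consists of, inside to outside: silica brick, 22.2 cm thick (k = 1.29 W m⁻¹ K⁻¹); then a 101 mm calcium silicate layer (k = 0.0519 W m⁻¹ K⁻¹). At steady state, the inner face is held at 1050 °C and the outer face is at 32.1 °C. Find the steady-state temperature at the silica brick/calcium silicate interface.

Series thermal resistances, inner to outer:
  R_silica brick = L/(kA) = 0.222/(1.29·15.8) = 0.01089 K/W
  R_calcium silicate = L/(kA) = 0.101/(0.0519·15.8) = 0.1232 K/W
ΣR = 0.01089 + 0.1232 = 0.1341 K/W
Q = ΔT/ΣR = (1050 °C − 32.1 °C)/0.1341 = 7591 W
From the inner boundary to the silica brick/calcium silicate interface, ΣR_partial = 0.01089 K/W.
T_interface = T_in − Q·ΣR_partial = 1050 °C − (7591)(0.01089) = 967 °C

T = 967 °C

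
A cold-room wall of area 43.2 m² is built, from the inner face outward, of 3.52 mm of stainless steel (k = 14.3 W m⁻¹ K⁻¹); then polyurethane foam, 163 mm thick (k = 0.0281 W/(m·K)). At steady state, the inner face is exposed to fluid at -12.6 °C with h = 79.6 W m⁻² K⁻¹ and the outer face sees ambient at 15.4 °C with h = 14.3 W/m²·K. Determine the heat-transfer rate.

Resistance network (inner→outer):
  R_conv,in = 1/(hA) = 1/(79.6·43.2) = 2.908×10^-4 K/W
  R_stainless steel = L/(kA) = 0.00352/(14.3·43.2) = 5.698×10^-6 K/W
  R_polyurethane foam = L/(kA) = 0.163/(0.0281·43.2) = 0.1343 K/W
  R_conv,out = 1/(hA) = 1/(14.3·43.2) = 0.001619 K/W
ΣR = 2.908×10^-4 + 5.698×10^-6 + 0.1343 + 0.001619 = 0.1362 K/W
Q = ΔT/ΣR = (-12.6 °C − 15.4 °C)/0.1362 = -206 W
(Negative Q ⇒ heat flows inward; heat gain = 206 W.)

Q = 206 W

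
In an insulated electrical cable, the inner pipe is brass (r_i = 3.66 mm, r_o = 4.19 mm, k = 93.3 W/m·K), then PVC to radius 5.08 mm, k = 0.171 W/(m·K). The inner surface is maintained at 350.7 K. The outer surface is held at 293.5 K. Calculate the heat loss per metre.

Q' = 319 W/m

Treat each layer as a resistance in series:
  R'_brass = ln(0.00419/0.00366)/(2πk) = 0.1352/(2π·93.3) = 2.307×10^-4 m·K/W
  R'_PVC = ln(0.00508/0.00419)/(2πk) = 0.1926/(2π·0.171) = 0.1793 m·K/W
ΣR = 2.307×10^-4 + 0.1793 = 0.1795 m·K/W
Q' = ΔT/ΣR = (350.7 K − 293.5 K)/0.1795 = 319 W/m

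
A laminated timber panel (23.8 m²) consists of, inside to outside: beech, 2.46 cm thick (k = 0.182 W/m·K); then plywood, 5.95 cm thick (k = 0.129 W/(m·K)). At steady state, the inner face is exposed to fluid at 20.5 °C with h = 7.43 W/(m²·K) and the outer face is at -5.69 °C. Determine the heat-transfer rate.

Q = 853 W

Series thermal resistances, inner to outer:
  R_conv,in = 1/(hA) = 1/(7.43·23.8) = 0.005655 K/W
  R_beech = L/(kA) = 0.0246/(0.182·23.8) = 0.005679 K/W
  R_plywood = L/(kA) = 0.0595/(0.129·23.8) = 0.01938 K/W
ΣR = 0.005655 + 0.005679 + 0.01938 = 0.03071 K/W
Q = ΔT/ΣR = (20.5 °C − -5.69 °C)/0.03071 = 853 W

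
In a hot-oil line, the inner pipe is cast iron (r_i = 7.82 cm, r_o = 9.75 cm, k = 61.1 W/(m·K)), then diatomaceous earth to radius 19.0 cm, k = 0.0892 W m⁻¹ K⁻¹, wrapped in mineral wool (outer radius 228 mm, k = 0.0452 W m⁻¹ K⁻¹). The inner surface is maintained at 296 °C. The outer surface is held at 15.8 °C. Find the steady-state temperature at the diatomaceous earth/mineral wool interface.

T = 114 °C

Series thermal resistances, inner to outer:
  R'_cast iron = ln(0.0975/0.0782)/(2πk) = 0.2206/(2π·61.1) = 5.746×10^-4 m·K/W
  R'_diatomaceous earth = ln(0.190/0.0975)/(2πk) = 0.6672/(2π·0.0892) = 1.190 m·K/W
  R'_mineral wool = ln(0.228/0.190)/(2πk) = 0.1823/(2π·0.0452) = 0.6420 m·K/W
ΣR = 5.746×10^-4 + 1.190 + 0.6420 = 1.833 m·K/W
Q' = ΔT/ΣR = (296 °C − 15.8 °C)/1.833 = 152.9 W/m
From the inner boundary to the diatomaceous earth/mineral wool interface, ΣR_partial = 1.191 m·K/W.
T_interface = T_in − Q'·ΣR_partial = 296 °C − (152.9)(1.191) = 114 °C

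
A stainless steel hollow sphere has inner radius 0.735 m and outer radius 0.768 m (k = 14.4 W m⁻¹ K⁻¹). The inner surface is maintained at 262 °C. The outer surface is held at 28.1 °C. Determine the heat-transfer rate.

Q = 4πk·ΔT/(1/r₁ − 1/r₂) = 4π × 14.4 × 233.9 / (1/0.735 − 1/0.768) = 7.24×10^5 W

Q = 724 kW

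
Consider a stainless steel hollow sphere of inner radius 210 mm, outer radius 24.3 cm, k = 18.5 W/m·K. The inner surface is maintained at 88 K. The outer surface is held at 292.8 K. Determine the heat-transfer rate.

Q = 4πk·ΔT/(1/r₁ − 1/r₂) = 4π × 18.5 × 204.8 / (1/0.210 − 1/0.243) = 73600 W

Q = 73600 W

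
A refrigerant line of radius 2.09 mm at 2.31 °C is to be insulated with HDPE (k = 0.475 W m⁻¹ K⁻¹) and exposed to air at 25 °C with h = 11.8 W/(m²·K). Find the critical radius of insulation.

r_cr = 4.03 cm

For a cylinder, r_cr = k_ins/h = 0.475/11.8 = 0.0403 m = 4.03 cm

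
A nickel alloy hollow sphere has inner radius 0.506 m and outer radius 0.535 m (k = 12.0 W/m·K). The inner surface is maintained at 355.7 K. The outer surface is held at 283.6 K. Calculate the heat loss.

Q = 4πk·ΔT/(1/r₁ − 1/r₂) = 4π × 12.0 × 72.1 / (1/0.506 − 1/0.535) = 1.01×10^5 W

Q = 1.01×10^5 W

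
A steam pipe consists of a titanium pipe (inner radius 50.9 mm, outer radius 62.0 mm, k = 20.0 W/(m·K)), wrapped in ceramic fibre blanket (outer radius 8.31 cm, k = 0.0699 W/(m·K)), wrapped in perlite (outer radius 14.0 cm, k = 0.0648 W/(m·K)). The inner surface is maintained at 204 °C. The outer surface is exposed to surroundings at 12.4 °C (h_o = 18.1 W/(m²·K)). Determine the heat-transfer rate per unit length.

Q' = 95.2 W/m

Resistance network (inner→outer):
  R'_titanium = ln(0.0620/0.0509)/(2πk) = 0.1973/(2π·20.0) = 0.001570 m·K/W
  R'_ceramic fibre blanket = ln(0.0831/0.0620)/(2πk) = 0.2929/(2π·0.0699) = 0.6669 m·K/W
  R'_perlite = ln(0.140/0.0831)/(2πk) = 0.5216/(2π·0.0648) = 1.281 m·K/W
  R'_conv,out = 1/(2πr h) = 1/(2π·0.140·18.1) = 0.06281 m·K/W
ΣR = 0.001570 + 0.6669 + 1.281 + 0.06281 = 2.012 m·K/W
Q' = ΔT/ΣR = (204 °C − 12.4 °C)/2.012 = 95.2 W/m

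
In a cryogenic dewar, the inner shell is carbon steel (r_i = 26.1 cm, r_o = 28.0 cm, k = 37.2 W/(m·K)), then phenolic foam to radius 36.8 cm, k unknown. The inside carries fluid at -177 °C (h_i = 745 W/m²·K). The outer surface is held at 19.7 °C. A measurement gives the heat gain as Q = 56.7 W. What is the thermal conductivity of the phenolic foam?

ΣR = ΔT/Q = |-177 − 19.7|/56.7 = 3.469 K/W
Known resistances:
  R_conv,in = 1/(4πr²h) = 1/(4π·0.261²·745) = 0.001568 K/W
  R_carbon steel = (1/0.261 − 1/0.280)/(4πk) = 0.2600/(4π·37.2) = 5.562×10^-4 K/W
R_phenolic foam = ΣR − ΣR_known = 3.469 − 0.002124 = 3.467 K/W
(1/r₁−1/r₂)/(4πk) = 3.467 ⇒ k = 0.8540/(4π·3.467) = 0.0196 W/m·K

k = 0.0196 W/m·K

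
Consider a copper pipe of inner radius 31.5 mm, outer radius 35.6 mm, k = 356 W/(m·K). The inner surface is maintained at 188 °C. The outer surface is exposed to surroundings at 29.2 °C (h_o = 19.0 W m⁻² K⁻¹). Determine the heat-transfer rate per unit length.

Treat each layer as a resistance in series:
  R'_copper = ln(0.0356/0.0315)/(2πk) = 0.1224/(2π·356) = 5.470×10^-5 m·K/W
  R'_conv,out = 1/(2πr h) = 1/(2π·0.0356·19.0) = 0.2353 m·K/W
ΣR = 5.470×10^-5 + 0.2353 = 0.2354 m·K/W
Q' = ΔT/ΣR = (188 °C − 29.2 °C)/0.2354 = 675 W/m

Q' = 675 W/m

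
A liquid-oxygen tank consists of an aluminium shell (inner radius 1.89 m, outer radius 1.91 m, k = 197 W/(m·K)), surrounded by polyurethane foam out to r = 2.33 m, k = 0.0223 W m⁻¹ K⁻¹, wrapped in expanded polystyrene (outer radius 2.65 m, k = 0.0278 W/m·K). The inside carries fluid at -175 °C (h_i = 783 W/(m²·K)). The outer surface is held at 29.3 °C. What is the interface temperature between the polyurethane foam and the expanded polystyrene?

Treat each layer as a resistance in series:
  R_conv,in = 1/(4πr²h) = 1/(4π·1.89²·783) = 2.845×10^-5 K/W
  R_aluminium = (1/1.89 − 1/1.91)/(4πk) = 0.005540/(4π·197) = 2.238×10^-6 K/W
  R_polyurethane foam = (1/1.91 − 1/2.33)/(4πk) = 0.09438/(4π·0.0223) = 0.3368 K/W
  R_expanded polystyrene = (1/2.33 − 1/2.65)/(4πk) = 0.05183/(4π·0.0278) = 0.1484 K/W
ΣR = 2.845×10^-5 + 2.238×10^-6 + 0.3368 + 0.1484 = 0.4852 K/W
Q = ΔT/ΣR = (-175 °C − 29.3 °C)/0.4852 = -421.1 W
From the inner boundary to the polyurethane foam/expanded polystyrene interface, ΣR_partial = 0.3368 K/W.
T_interface = T_in − Q·ΣR_partial = -175 °C − (-421.1)(0.3368) = -33.2 °C

T = -33.2 °C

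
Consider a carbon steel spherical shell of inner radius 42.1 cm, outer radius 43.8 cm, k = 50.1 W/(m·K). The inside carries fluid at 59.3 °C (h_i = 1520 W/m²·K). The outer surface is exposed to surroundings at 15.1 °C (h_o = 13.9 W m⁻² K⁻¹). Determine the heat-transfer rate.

Series thermal resistances, inner to outer:
  R_conv,in = 1/(4πr²h) = 1/(4π·0.421²·1520) = 2.954×10^-4 K/W
  R_carbon steel = (1/0.421 − 1/0.438)/(4πk) = 0.09219/(4π·50.1) = 1.464×10^-4 K/W
  R_conv,out = 1/(4πr²h) = 1/(4π·0.438²·13.9) = 0.02984 K/W
ΣR = 2.954×10^-4 + 1.464×10^-4 + 0.02984 = 0.03028 K/W
Q = ΔT/ΣR = (59.3 °C − 15.1 °C)/0.03028 = 1460 W

Q = 1460 W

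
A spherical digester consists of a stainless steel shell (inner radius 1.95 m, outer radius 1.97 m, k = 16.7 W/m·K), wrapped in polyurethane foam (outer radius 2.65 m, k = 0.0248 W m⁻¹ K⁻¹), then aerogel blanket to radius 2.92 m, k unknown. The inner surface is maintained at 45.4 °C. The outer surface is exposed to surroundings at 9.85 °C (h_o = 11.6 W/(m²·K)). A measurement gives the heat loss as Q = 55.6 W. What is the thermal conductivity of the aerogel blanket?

ΣR = ΔT/Q = |45.4 − 9.85|/55.6 = 0.6394 K/W
Known resistances:
  R_stainless steel = (1/1.95 − 1/1.97)/(4πk) = 0.005206/(4π·16.7) = 2.481×10^-5 K/W
  R_polyurethane foam = (1/1.97 − 1/2.65)/(4πk) = 0.1303/(4π·0.0248) = 0.4180 K/W
  R_conv,out = 1/(4πr²h) = 1/(4π·2.92²·11.6) = 8.046×10^-4 K/W
R_aerogel blanket = ΣR − ΣR_known = 0.6394 − 0.4188 = 0.2206 K/W
(1/r₁−1/r₂)/(4πk) = 0.2206 ⇒ k = 0.03489/(4π·0.2206) = 0.0126 W/m·K

k = 0.0126 W/m·K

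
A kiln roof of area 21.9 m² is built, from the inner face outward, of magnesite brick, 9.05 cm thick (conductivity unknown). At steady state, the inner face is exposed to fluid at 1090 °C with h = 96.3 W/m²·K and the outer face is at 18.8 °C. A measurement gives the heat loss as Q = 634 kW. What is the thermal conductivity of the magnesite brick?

ΣR = ΔT/Q = |1090 − 18.8|/6.34×10^5 = 0.001690 K/W
Known resistances:
  R_conv,in = 1/(hA) = 1/(96.3·21.9) = 4.742×10^-4 K/W
R_magnesite brick = ΣR − ΣR_known = 0.001690 − 4.742×10^-4 = 0.001216 K/W
L/(kA) = 0.001216 ⇒ k = 0.0905/(0.001216·21.9) = 3.40 W/m·K

k = 3.40 W/m·K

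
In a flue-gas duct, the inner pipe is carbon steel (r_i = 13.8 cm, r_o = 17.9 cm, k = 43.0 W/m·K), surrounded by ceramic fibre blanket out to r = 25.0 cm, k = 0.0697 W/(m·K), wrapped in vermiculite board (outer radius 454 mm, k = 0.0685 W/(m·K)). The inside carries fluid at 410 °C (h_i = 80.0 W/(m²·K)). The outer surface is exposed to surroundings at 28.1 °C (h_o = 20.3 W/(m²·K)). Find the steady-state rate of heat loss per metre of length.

Q' = 175 W/m

Treat each layer as a resistance in series:
  R'_conv,in = 1/(2πr h) = 1/(2π·0.138·80.0) = 0.01442 m·K/W
  R'_carbon steel = ln(0.179/0.138)/(2πk) = 0.2601/(2π·43.0) = 9.628×10^-4 m·K/W
  R'_ceramic fibre blanket = ln(0.250/0.179)/(2πk) = 0.3341/(2π·0.0697) = 0.7628 m·K/W
  R'_vermiculite board = ln(0.454/0.250)/(2πk) = 0.5966/(2π·0.0685) = 1.386 m·K/W
  R'_conv,out = 1/(2πr h) = 1/(2π·0.454·20.3) = 0.01727 m·K/W
ΣR = 0.01442 + 9.628×10^-4 + 0.7628 + 1.386 + 0.01727 = 2.181 m·K/W
Q' = ΔT/ΣR = (410 °C − 28.1 °C)/2.181 = 175 W/m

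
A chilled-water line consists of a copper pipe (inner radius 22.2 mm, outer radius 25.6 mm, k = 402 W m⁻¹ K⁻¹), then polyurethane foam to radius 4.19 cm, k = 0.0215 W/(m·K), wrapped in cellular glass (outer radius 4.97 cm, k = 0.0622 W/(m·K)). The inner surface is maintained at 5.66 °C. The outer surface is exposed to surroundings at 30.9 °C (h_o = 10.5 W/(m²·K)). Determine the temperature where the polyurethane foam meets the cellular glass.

T = 26.6 °C

Treat each layer as a resistance in series:
  R'_copper = ln(0.0256/0.0222)/(2πk) = 0.1425/(2π·402) = 5.642×10^-5 m·K/W
  R'_polyurethane foam = ln(0.0419/0.0256)/(2πk) = 0.4927/(2π·0.0215) = 3.647 m·K/W
  R'_cellular glass = ln(0.0497/0.0419)/(2πk) = 0.1707/(2π·0.0622) = 0.4368 m·K/W
  R'_conv,out = 1/(2πr h) = 1/(2π·0.0497·10.5) = 0.3050 m·K/W
ΣR = 5.642×10^-5 + 3.647 + 0.4368 + 0.3050 = 4.389 m·K/W
Q' = ΔT/ΣR = (5.66 °C − 30.9 °C)/4.389 = -5.751 W/m
From the inner boundary to the polyurethane foam/cellular glass interface, ΣR_partial = 3.647 m·K/W.
T_interface = T_in − Q'·ΣR_partial = 5.66 °C − (-5.751)(3.647) = 26.6 °C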